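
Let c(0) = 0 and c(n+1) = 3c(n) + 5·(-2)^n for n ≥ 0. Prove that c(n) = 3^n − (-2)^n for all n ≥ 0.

Base case: c(0) = 0, and 3^0 − (-2)^0 = 1 − 1 = 0.
Assume c(k) = 3^k − (-2)^k for some k ≥ 0.
Then c(k+1) = 3c(k) + 5·(-2)^k = 3·(3^k − (-2)^k) + 5·(-2)^k = 3^{k+1} − 3·(-2)^k + 5·(-2)^k = 3^{k+1} + 2·(-2)^k = 3^{k+1} − (-2)^{k+1}.
So the formula holds for k+1, and by induction c(n) = 3^n − (-2)^n for all n ≥ 0.

c(n) = 3^n − (-2)^n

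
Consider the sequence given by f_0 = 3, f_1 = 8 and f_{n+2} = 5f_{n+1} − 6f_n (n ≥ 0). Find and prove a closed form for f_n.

Claim: f_n = 2^n + 2·3^n.

Base cases: f_0 = 3 and 2^0 + 2·3^0 = 3; f_1 = 8 and 2^1 + 2·3^1 = 8.
Assume f_j = 2^j + 2·3^j for all 0 ≤ j ≤ r, where r ≥ 1.
Then f_{r+1} = 5f_r − 6f_{r−1} = 5·(2^r + 2·3^r) − 6·(2^{r−1} + 2·3^{r−1}) = (5·2 − 6)2^{r−1} + 2·(5·3 − 6)3^{r−1} = 4·2^{r−1} + 18·3^{r−1} = 2^{r+1} + 2·3^{r+1}.
This completes the inductive step, so f_n = 2^n + 2·3^n for all n ≥ 0.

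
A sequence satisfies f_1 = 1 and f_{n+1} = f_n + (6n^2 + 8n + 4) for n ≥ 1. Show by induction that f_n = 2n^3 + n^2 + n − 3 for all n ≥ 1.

Base case: f_1 = 1, and 2·1^3 + 1^2 + 1 − 3 = 1.
Assume f_j = 2j^3 + j^2 + j − 3.
Then f_{j+1} = f_j + (6j^2 + 8j + 4) = (2j^3 + j^2 + j − 3) + (6j^2 + 8j + 4) = 2j^3 + 7j^2 + 9j + 1,
and 2·(j+1)^3 + (j+1)^2 + (j+1) − 3 = 2j^3 + 7j^2 + 9j + 1.
This completes the inductive step, so f_n = 2n^3 + n^2 + n − 3 for all n ≥ 1.

f_n = 2n^3 + n^2 + n − 3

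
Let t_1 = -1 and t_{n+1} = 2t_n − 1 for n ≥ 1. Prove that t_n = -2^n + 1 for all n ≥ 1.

Base case: t_1 = -1, and -2^1 + 1 = -2 + 1 = -1.
Assume t_m = -2^m + 1 for some m ≥ 1.
Then t_{m+1} = 2t_m − 1 = 2·(-2^m + 1) − 1 = -2^{m+1} + 2 − 1 = -2^{m+1} + 1.
By induction, t_n = -2^n + 1 for all n ≥ 1.

t_n = -2^n + 1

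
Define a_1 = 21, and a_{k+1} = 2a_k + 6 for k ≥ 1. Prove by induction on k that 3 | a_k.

Base case: a_1 = 21 = 3·7, so 3 | a_1.
Assume 3 | a_m, so a_m = 3t for some integer t.
Then a_{m+1} = 2a_m + 6 = 2·(3t) + 6 = 3(2t + 2), so 3 | a_{m+1}.
This completes the inductive step, so 3 | a_k for all k ≥ 1.

3 | a_k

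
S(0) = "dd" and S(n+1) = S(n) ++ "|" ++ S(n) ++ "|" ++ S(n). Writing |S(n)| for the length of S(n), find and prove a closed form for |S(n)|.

Claim: |S(n)| = 3^{n+1} − 1.

Base case: |S(0)| = 2, and 3^{0+1} − 1 = 2.
Assume |S(j)| = 3^{j+1} − 1.
Then |S(j+1)| = 3|S(j)| + 2 = 3(3^{j+1} − 1) + 2 = 3^{j+2} − 3 + 2 = 3^{j+2} − 1.
This completes the inductive step, so |S(n)| = 3^{n+1} − 1 for all n ≥ 0.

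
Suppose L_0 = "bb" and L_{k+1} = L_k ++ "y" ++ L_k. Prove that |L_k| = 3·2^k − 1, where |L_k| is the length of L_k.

Base case: |L_0| = 2, and 3·2^0 − 1 = 2.
Assume |L_m| = 3·2^m − 1.
Then |L_{m+1}| = |L_m| + 1 + |L_m| = 2|L_m| + 1 = 2(3·2^m − 1) + 1 = 3·2^{m+1} − 2 + 1 = 3·2^{m+1} − 1.
This completes the inductive step, so |L_k| = 3·2^k − 1 for all k ≥ 0.

|L_k| = 3·2^k − 1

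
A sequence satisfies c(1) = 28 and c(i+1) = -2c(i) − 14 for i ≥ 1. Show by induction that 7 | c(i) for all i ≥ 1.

Base case: c(1) = 28 = 7·4, so 7 | c(1).
Assume 7 | c(j), so c(j) = 7t for some integer t.
Then c(j+1) = -2c(j) − 14 = -2·(7t) − 14 = 7(-2t − 2), so 7 | c(j+1).
Hence 7 | c(i) for every i ≥ 1, by induction.

7 | c(i)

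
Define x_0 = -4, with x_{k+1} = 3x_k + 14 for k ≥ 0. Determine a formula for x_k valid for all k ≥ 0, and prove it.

Claim: x_k = 3^{k+1} − 7.

Base case: x_0 = -4, and 3^{0+1} − 7 = 3 − 7 = -4.
Assume x_m = 3^{m+1} − 7 for some m ≥ 0.
Then x_{m+1} = 3x_m + 14 = 3·(3^{m+1} − 7) + 14 = 3^{m+2} − 21 + 14 = 3^{m+2} − 7.
Hence x_k = 3^{k+1} − 7 for every k ≥ 0, by induction.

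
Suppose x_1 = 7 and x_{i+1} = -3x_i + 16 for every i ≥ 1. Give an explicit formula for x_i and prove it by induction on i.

Claim: x_i = -(-3)^i + 4.

Base case: x_1 = 7, and -(-3)^1 + 4 = 3 + 4 = 7.
Assume x_r = -(-3)^r + 4 for some r ≥ 1.
Then x_{r+1} = -3x_r + 16 = -3·(-(-3)^r + 4) + 16 = 3·(-3)^r − 12 + 16 = -(-3)^{r+1} + 4.
So the formula holds for r+1, and by induction x_i = -(-3)^i + 4 for all i ≥ 1.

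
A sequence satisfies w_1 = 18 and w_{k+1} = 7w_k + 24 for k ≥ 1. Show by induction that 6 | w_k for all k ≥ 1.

Base case: w_1 = 18 = 6·3, so 6 | w_1.
Assume 6 | w_j, so w_j = 6t for some integer t.
Then w_{j+1} = 7w_j + 24 = 7·(6t) + 24 = 6(7t + 4), so 6 | w_{j+1}.
So the property holds for j+1, and by induction 6 | w_k for all k ≥ 1.

6 | w_k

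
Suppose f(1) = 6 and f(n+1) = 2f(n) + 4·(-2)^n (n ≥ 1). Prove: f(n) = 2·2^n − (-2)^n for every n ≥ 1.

Base case: f(1) = 6, and 2·2^1 − (-2)^1 = 4 + 2 = 6.
Assume f(m) = 2·2^m − (-2)^m for some m ≥ 1.
Then f(m+1) = 2f(m) + 4·(-2)^m = 2·(2·2^m − (-2)^m) + 4·(-2)^m = 2·2^{m+1} − 2·(-2)^m + 4·(-2)^m = 2·2^{m+1} + 2·(-2)^m = 2·2^{m+1} − (-2)^{m+1}.
So the formula holds for m+1, and by induction f(n) = 2·2^n − (-2)^n for all n ≥ 1.

f(n) = 2·2^n − (-2)^n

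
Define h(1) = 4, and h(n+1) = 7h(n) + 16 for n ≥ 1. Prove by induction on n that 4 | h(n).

Base case: h(1) = 4 = 4·1, so 4 | h(1).
Assume 4 | h(j), so h(j) = 4t for some integer t.
Then h(j+1) = 7h(j) + 16 = 7·(4t) + 16 = 4(7t + 4), so 4 | h(j+1).
By induction, 4 | h(n) for all n ≥ 1.

4 | h(n)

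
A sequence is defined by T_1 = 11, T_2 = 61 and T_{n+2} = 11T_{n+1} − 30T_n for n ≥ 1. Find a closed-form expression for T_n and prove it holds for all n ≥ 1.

Claim: T_n = 5^n + 6^n.

Base cases: T_1 = 11 and 5^1 + 6^1 = 11; T_2 = 61 and 5^2 + 6^2 = 61.
Assume T_i = 5^i + 6^i for all 1 ≤ i ≤ j, where j ≥ 2.
Then T_{j+1} = 11T_j − 30T_{j−1} = 11·(5^j + 6^j) − 30·(5^{j−1} + 6^{j−1}) = (11·5 − 30)5^{j−1} + (11·6 − 30)6^{j−1} = 25·5^{j−1} + 36·6^{j−1} = 5^{j+1} + 6^{j+1}.
So the formula holds for j+1, and by strong induction T_n = 5^n + 6^n for all n ≥ 1.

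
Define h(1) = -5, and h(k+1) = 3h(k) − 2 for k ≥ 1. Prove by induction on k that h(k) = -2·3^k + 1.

Base case: h(1) = -5, and -2·3^1 + 1 = -6 + 1 = -5.
Assume h(m) = -2·3^m + 1 for some m ≥ 1.
Then h(m+1) = 3h(m) − 2 = 3·(-2·3^m + 1) − 2 = -6·3^m + 3 − 2 = -2·3^{m+1} + 1.
So the formula holds for m+1, and by induction h(k) = -2·3^k + 1 for all k ≥ 1.

h(k) = -2·3^k + 1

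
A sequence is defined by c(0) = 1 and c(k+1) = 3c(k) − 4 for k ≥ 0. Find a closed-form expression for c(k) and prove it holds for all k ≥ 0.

Claim: c(k) = -3^k + 2.

Base case: c(0) = 1, and -3^0 + 2 = -1 + 2 = 1.
Assume c(r) = -3^r + 2 for some r ≥ 0.
Then c(r+1) = 3c(r) − 4 = 3·(-3^r + 2) − 4 = -3^{r+1} + 6 − 4 = -3^{r+1} + 2.
So the formula holds for r+1, and by induction c(k) = -3^k + 2 for all k ≥ 0.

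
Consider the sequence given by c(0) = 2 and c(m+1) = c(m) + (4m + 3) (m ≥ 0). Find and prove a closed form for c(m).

Claim: c(m) = 2m^2 + m + 2.

Base case: c(0) = 2, and 2·0^2 + 0 + 2 = 2.
Assume c(k) = 2k^2 + k + 2.
Then c(k+1) = c(k) + (4k + 3) = (2k^2 + k + 2) + (4k + 3) = 2k^2 + 5k + 5,
and 2·(k+1)^2 + (k+1) + 2 = 2k^2 + 5k + 5.
This completes the inductive step, so c(m) = 2m^2 + m + 2 for all m ≥ 0.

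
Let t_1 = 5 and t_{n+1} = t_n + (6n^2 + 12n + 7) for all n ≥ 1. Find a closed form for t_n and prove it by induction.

Claim: t_n = 2n^3 + 3n^2 + 2n − 2.

Base case: t_1 = 5, and 2·1^3 + 3·1^2 + 2·1 − 2 = 5.
Assume t_m = 2m^3 + 3m^2 + 2m − 2.
Then t_{m+1} = t_m + (6m^2 + 12m + 7) = (2m^3 + 3m^2 + 2m − 2) + (6m^2 + 12m + 7) = 2m^3 + 9m^2 + 14m + 5,
and 2·(m+1)^3 + 3·(m+1)^2 + 2·(m+1) − 2 = 2m^3 + 9m^2 + 14m + 5.
Hence t_n = 2n^3 + 3n^2 + 2n − 2 for every n ≥ 1, by induction.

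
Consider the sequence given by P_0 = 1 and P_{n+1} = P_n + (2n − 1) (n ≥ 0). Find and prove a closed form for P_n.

Claim: P_n = n^2 − 2n + 1.

Base case: P_0 = 1, and 0^2 − 2·0 + 1 = 1.
Assume P_r = r^2 − 2r + 1.
Then P_{r+1} = P_r + (2r − 1) = (r^2 − 2r + 1) + (2r − 1) = r^2,
and (r+1)^2 − 2·(r+1) + 1 = r^2.
By induction, P_n = n^2 − 2n + 1 for all n ≥ 0.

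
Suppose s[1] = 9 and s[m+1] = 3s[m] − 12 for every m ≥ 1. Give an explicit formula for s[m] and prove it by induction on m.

Claim: s[m] = 3^m + 6.

Base case: s[1] = 9, and 3^1 + 6 = 3 + 6 = 9.
Assume s[j] = 3^j + 6 for some j ≥ 1.
Then s[j+1] = 3s[j] − 12 = 3·(3^j + 6) − 12 = 3^{j+1} + 18 − 12 = 3^{j+1} + 6.
By induction, s[m] = 3^m + 6 for all m ≥ 1.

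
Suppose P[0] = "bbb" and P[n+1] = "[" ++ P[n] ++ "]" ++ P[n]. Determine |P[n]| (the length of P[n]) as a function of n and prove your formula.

Claim: |P[n]| = 5·2^n − 2.

Base case: |P[0]| = 3, and 5·2^0 − 2 = 3.
Assume |P[m]| = 5·2^m − 2.
Then |P[m+1]| = 1 + |P[m]| + 1 + |P[m]| = 2|P[m]| + 2 = 2(5·2^m − 2) + 2 = 5·2^{m+1} − 4 + 2 = 5·2^{m+1} − 2.
This completes the inductive step, so |P[n]| = 5·2^n − 2 for all n ≥ 0.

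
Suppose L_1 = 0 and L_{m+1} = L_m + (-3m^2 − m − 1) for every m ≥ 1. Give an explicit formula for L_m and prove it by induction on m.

Claim: L_m = -m^3 + m^2 − m + 1.

Base case: L_1 = 0, and -1^3 + 1^2 − 1 + 1 = 0.
Assume L_k = -k^3 + k^2 − k + 1.
Then L_{k+1} = L_k + (-3k^2 − k − 1) = (-k^3 + k^2 − k + 1) + (-3k^2 − k − 1) = -k^3 − 2k^2 − 2k,
and -(k+1)^3 + (k+1)^2 − (k+1) + 1 = -k^3 − 2k^2 − 2k.
This completes the inductive step, so L_m = -m^3 + m^2 − m + 1 for all m ≥ 1.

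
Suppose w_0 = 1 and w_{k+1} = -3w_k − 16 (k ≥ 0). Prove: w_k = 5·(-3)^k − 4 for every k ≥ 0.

Base case: w_0 = 1, and 5·(-3)^0 − 4 = 5 − 4 = 1.
Assume w_r = 5·(-3)^r − 4 for some r ≥ 0.
Then w_{r+1} = -3w_r − 16 = -3·(5·(-3)^r − 4) − 16 = -15·(-3)^r + 12 − 16 = 5·(-3)^{r+1} − 4.
By induction, w_k = 5·(-3)^k − 4 for all k ≥ 0.

w_k = 5·(-3)^k − 4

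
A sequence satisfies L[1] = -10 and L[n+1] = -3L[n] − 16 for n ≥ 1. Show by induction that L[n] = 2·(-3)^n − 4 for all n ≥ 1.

Base case: L[1] = -10, and 2·(-3)^1 − 4 = -6 − 4 = -10.
Assume L[k] = 2·(-3)^k − 4 for some k ≥ 1.
Then L[k+1] = -3L[k] − 16 = -3·(2·(-3)^k − 4) − 16 = -6·(-3)^k + 12 − 16 = 2·(-3)^{k+1} − 4.
This completes the inductive step, so L[n] = 2·(-3)^n − 4 for all n ≥ 1.

L[n] = 2·(-3)^n − 4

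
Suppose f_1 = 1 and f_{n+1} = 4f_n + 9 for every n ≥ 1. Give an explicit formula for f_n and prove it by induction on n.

Claim: f_n = 4^n − 3.

Base case: f_1 = 1, and 4^1 − 3 = 4 − 3 = 1.
Assume f_k = 4^k − 3 for some k ≥ 1.
Then f_{k+1} = 4f_k + 9 = 4·(4^k − 3) + 9 = 4^{k+1} − 12 + 9 = 4^{k+1} − 3.
By induction, f_n = 4^n − 3 for all n ≥ 1.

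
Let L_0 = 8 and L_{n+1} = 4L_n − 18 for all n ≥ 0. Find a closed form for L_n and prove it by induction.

Claim: L_n = 2·4^n + 6.

Base case: L_0 = 8, and 2·4^0 + 6 = 2 + 6 = 8.
Assume L_j = 2·4^j + 6 for some j ≥ 0.
Then L_{j+1} = 4L_j − 18 = 4·(2·4^j + 6) − 18 = 8·4^j + 24 − 18 = 2·4^{j+1} + 6.
So the formula holds for j+1, and by induction L_n = 2·4^n + 6 for all n ≥ 0.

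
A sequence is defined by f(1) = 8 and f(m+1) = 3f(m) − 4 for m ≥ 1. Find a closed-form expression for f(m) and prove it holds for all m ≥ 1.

Claim: f(m) = 2·3^m + 2.

Base case: f(1) = 8, and 2·3^1 + 2 = 6 + 2 = 8.
Assume f(k) = 2·3^k + 2 for some k ≥ 1.
Then f(k+1) = 3f(k) − 4 = 3·(2·3^k + 2) − 4 = 6·3^k + 6 − 4 = 2·3^{k+1} + 2.
This completes the inductive step, so f(m) = 2·3^m + 2 for all m ≥ 1.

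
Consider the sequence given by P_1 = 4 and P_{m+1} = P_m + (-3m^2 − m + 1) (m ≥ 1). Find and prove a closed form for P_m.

Claim: P_m = -m^3 + m^2 + m + 3.

Base case: P_1 = 4, and -1^3 + 1^2 + 1 + 3 = 4.
Assume P_r = -r^3 + r^2 + r + 3.
Then P_{r+1} = P_r + (-3r^2 − r + 1) = (-r^3 + r^2 + r + 3) + (-3r^2 − r + 1) = -r^3 − 2r^2 + 4,
and -(r+1)^3 + (r+1)^2 + (r+1) + 3 = -r^3 − 2r^2 + 4.
By induction, P_m = -m^3 + m^2 + m + 3 for all m ≥ 1.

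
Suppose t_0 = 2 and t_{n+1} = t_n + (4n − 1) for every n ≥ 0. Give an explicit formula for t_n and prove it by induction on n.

Claim: t_n = 2n^2 − 3n + 2.

Base case: t_0 = 2, and 2·0^2 − 3·0 + 2 = 2.
Assume t_k = 2k^2 − 3k + 2.
Then t_{k+1} = t_k + (4k − 1) = (2k^2 − 3k + 2) + (4k − 1) = 2k^2 + k + 1,
and 2·(k+1)^2 − 3·(k+1) + 2 = 2k^2 + k + 1.
This completes the inductive step, so t_n = 2n^2 − 3n + 2 for all n ≥ 0.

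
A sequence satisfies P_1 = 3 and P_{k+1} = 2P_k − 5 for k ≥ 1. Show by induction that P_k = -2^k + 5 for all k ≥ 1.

Base case: P_1 = 3, and -2^1 + 5 = -2 + 5 = 3.
Assume P_j = -2^j + 5 for some j ≥ 1.
Then P_{j+1} = 2P_j − 5 = 2·(-2^j + 5) − 5 = -2^{j+1} + 10 − 5 = -2^{j+1} + 5.
This completes the inductive step, so P_k = -2^k + 5 for all k ≥ 1.

P_k = -2^k + 5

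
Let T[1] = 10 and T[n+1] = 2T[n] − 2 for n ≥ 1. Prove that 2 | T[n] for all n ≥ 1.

Base case: T[1] = 10 = 2·5, so 2 | T[1].
Assume 2 | T[j], so T[j] = 2t for some integer t.
Then T[j+1] = 2T[j] − 2 = 2·(2t) − 2 = 2(2t − 1), so 2 | T[j+1].
By induction, 2 | T[n] for all n ≥ 1.

2 | T[n]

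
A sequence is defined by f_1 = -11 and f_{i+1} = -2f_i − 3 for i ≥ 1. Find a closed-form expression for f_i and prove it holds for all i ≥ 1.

Claim: f_i = 5·(-2)^i − 1.

Base case: f_1 = -11, and 5·(-2)^1 − 1 = -10 − 1 = -11.
Assume f_j = 5·(-2)^j − 1 for some j ≥ 1.
Then f_{j+1} = -2f_j − 3 = -2·(5·(-2)^j − 1) − 3 = -10·(-2)^j + 2 − 3 = 5·(-2)^{j+1} − 1.
So the formula holds for j+1, and by induction f_i = 5·(-2)^i − 1 for all i ≥ 1.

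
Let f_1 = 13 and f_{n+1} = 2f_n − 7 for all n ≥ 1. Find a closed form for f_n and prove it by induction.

Claim: f_n = 3·2^n + 7.

Base case: f_1 = 13, and 3·2^1 + 7 = 6 + 7 = 13.
Assume f_k = 3·2^k + 7 for some k ≥ 1.
Then f_{k+1} = 2f_k − 7 = 2·(3·2^k + 7) − 7 = 6·2^k + 14 − 7 = 3·2^{k+1} + 7.
So the formula holds for k+1, and by induction f_n = 3·2^n + 7 for all n ≥ 1.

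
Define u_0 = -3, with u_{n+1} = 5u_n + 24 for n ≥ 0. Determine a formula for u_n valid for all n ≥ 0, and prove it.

Claim: u_n = 3·5^n − 6.

Base case: u_0 = -3, and 3·5^0 − 6 = 3 − 6 = -3.
Assume u_m = 3·5^m − 6 for some m ≥ 0.
Then u_{m+1} = 5u_m + 24 = 5·(3·5^m − 6) + 24 = 15·5^m − 30 + 24 = 3·5^{m+1} − 6.
This completes the inductive step, so u_n = 3·5^n − 6 for all n ≥ 0.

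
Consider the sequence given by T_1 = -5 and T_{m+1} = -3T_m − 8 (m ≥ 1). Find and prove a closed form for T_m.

Claim: T_m = (-3)^m − 2.

Base case: T_1 = -5, and (-3)^1 − 2 = -3 − 2 = -5.
Assume T_r = (-3)^r − 2 for some r ≥ 1.
Then T_{r+1} = -3T_r − 8 = -3·((-3)^r − 2) − 8 = -3·(-3)^r + 6 − 8 = (-3)^{r+1} − 2.
This completes the inductive step, so T_m = (-3)^m − 2 for all m ≥ 1.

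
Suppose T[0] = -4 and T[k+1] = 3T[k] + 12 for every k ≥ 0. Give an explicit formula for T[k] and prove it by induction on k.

Claim: T[k] = 2·3^k − 6.

Base case: T[0] = -4, and 2·3^0 − 6 = 2 − 6 = -4.
Assume T[j] = 2·3^j − 6 for some j ≥ 0.
Then T[j+1] = 3T[j] + 12 = 3·(2·3^j − 6) + 12 = 6·3^j − 18 + 12 = 2·3^{j+1} − 6.
So the formula holds for j+1, and by induction T[k] = 2·3^k − 6 for all k ≥ 0.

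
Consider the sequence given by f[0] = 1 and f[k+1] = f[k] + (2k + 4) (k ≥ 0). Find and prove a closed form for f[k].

Claim: f[k] = k^2 + 3k + 1.

Base case: f[0] = 1, and 0^2 + 3·0 + 1 = 1.
Assume f[m] = m^2 + 3m + 1.
Then f[m+1] = f[m] + (2m + 4) = (m^2 + 3m + 1) + (2m + 4) = m^2 + 5m + 5,
and (m+1)^2 + 3·(m+1) + 1 = m^2 + 5m + 5.
Hence f[k] = k^2 + 3k + 1 for every k ≥ 0, by induction.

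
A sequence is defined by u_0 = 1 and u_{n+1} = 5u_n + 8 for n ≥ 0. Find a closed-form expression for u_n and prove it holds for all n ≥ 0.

Claim: u_n = 3·5^n − 2.

Base case: u_0 = 1, and 3·5^0 − 2 = 3 − 2 = 1.
Assume u_k = 3·5^k − 2 for some k ≥ 0.
Then u_{k+1} = 5u_k + 8 = 5·(3·5^k − 2) + 8 = 15·5^k − 10 + 8 = 3·5^{k+1} − 2.
This completes the inductive step, so u_n = 3·5^n − 2 for all n ≥ 0.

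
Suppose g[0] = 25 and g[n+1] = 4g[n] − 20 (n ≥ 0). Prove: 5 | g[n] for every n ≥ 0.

Base case: g[0] = 25 = 5·5, so 5 | g[0].
Assume 5 | g[j], so g[j] = 5t for some integer t.
Then g[j+1] = 4g[j] − 20 = 4·(5t) − 20 = 5(4t − 4), so 5 | g[j+1].
Hence 5 | g[n] for every n ≥ 0, by induction.

5 | g[n]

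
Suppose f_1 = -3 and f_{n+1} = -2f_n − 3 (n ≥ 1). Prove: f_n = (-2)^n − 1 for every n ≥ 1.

Base case: f_1 = -3, and (-2)^1 − 1 = -2 − 1 = -3.
Assume f_r = (-2)^r − 1 for some r ≥ 1.
Then f_{r+1} = -2f_r − 3 = -2·((-2)^r − 1) − 3 = -2·(-2)^r + 2 − 3 = (-2)^{r+1} − 1.
This completes the inductive step, so f_n = (-2)^n − 1 for all n ≥ 1.

f_n = (-2)^n − 1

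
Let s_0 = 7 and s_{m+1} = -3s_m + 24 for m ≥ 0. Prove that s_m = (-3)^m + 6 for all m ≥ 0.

Base case: s_0 = 7, and (-3)^0 + 6 = 1 + 6 = 7.
Assume s_k = (-3)^k + 6 for some k ≥ 0.
Then s_{k+1} = -3s_k + 24 = -3·((-3)^k + 6) + 24 = -3·(-3)^k − 18 + 24 = (-3)^{k+1} + 6.
So the formula holds for k+1, and by induction s_m = (-3)^m + 6 for all m ≥ 0.

s_m = (-3)^m + 6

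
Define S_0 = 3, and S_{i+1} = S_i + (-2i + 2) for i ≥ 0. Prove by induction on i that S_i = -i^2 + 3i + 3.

Base case: S_0 = 3, and -0^2 + 3·0 + 3 = 3.
Assume S_j = -j^2 + 3j + 3.
Then S_{j+1} = S_j + (-2j + 2) = (-j^2 + 3j + 3) + (-2j + 2) = -j^2 + j + 5,
and -(j+1)^2 + 3·(j+1) + 3 = -j^2 + j + 5.
Hence S_i = -i^2 + 3i + 3 for every i ≥ 0, by induction.

S_i = -i^2 + 3i + 3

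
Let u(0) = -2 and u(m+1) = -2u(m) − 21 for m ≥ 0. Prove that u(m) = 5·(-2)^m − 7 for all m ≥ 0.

Base case: u(0) = -2, and 5·(-2)^0 − 7 = 5 − 7 = -2.
Assume u(k) = 5·(-2)^k − 7 for some k ≥ 0.
Then u(k+1) = -2u(k) − 21 = -2·(5·(-2)^k − 7) − 21 = -10·(-2)^k + 14 − 21 = 5·(-2)^{k+1} − 7.
Hence u(m) = 5·(-2)^m − 7 for every m ≥ 0, by induction.

u(m) = 5·(-2)^m − 7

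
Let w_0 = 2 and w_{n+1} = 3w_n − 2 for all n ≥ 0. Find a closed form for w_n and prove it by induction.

Claim: w_n = 3^n + 1.

Base case: w_0 = 2, and 3^0 + 1 = 1 + 1 = 2.
Assume w_k = 3^k + 1 for some k ≥ 0.
Then w_{k+1} = 3w_k − 2 = 3·(3^k + 1) − 2 = 3^{k+1} + 3 − 2 = 3^{k+1} + 1.
By induction, w_n = 3^n + 1 for all n ≥ 0.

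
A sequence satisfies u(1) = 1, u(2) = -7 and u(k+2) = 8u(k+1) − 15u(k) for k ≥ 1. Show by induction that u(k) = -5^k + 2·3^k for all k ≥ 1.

Base cases: u(1) = 1 and -5^1 + 2·3^1 = 1; u(2) = -7 and -5^2 + 2·3^2 = -7.
Assume u(i) = -5^i + 2·3^i for all 1 ≤ i ≤ j, where j ≥ 2.
Then u(j+1) = 8u(j) − 15u(j−1) = 8·(-5^j + 2·3^j) − 15·(-5^{j−1} + 2·3^{j−1}) = -(8·5 − 15)5^{j−1} + 2·(8·3 − 15)3^{j−1} = -25·5^{j−1} + 18·3^{j−1} = -5^{j+1} + 2·3^{j+1}.
This completes the inductive step, so u(k) = -5^k + 2·3^k for all k ≥ 1.

u(k) = -5^k + 2·3^k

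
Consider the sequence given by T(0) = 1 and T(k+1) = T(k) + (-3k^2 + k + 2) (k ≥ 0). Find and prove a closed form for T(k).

Claim: T(k) = -k^3 + 2k^2 + k + 1.

Base case: T(0) = 1, and -0^3 + 2·0^2 + 0 + 1 = 1.
Assume T(r) = -r^3 + 2r^2 + r + 1.
Then T(r+1) = T(r) + (-3r^2 + r + 2) = (-r^3 + 2r^2 + r + 1) + (-3r^2 + r + 2) = -r^3 − r^2 + 2r + 3,
and -(r+1)^3 + 2·(r+1)^2 + (r+1) + 1 = -r^3 − r^2 + 2r + 3.
This completes the inductive step, so T(k) = -k^3 + 2k^2 + k + 1 for all k ≥ 0.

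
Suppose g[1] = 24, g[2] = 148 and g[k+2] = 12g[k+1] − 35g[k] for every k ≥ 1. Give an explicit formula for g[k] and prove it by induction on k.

Claim: g[k] = 2·7^k + 2·5^k.

Base cases: g[1] = 24 and 2·7^1 + 2·5^1 = 24; g[2] = 148 and 2·7^2 + 2·5^2 = 148.
Assume g[i] = 2·7^i + 2·5^i for all 1 ≤ i ≤ j, where j ≥ 2.
Then g[j+1] = 12g[j] − 35g[j−1] = 12·(2·7^j + 2·5^j) − 35·(2·7^{j−1} + 2·5^{j−1}) = 2·(12·7 − 35)7^{j−1} + 2·(12·5 − 35)5^{j−1} = 98·7^{j−1} + 50·5^{j−1} = 2·7^{j+1} + 2·5^{j+1}.
So the formula holds for j+1, and by strong induction g[k] = 2·7^k + 2·5^k for all k ≥ 1.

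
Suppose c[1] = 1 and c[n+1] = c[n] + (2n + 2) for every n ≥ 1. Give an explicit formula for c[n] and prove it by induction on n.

Claim: c[n] = n^2 + n − 1.

Base case: c[1] = 1, and 1^2 + 1 − 1 = 1.
Assume c[m] = m^2 + m − 1.
Then c[m+1] = c[m] + (2m + 2) = (m^2 + m − 1) + (2m + 2) = m^2 + 3m + 1,
and (m+1)^2 + (m+1) − 1 = m^2 + 3m + 1.
By induction, c[n] = n^2 + n − 1 for all n ≥ 1.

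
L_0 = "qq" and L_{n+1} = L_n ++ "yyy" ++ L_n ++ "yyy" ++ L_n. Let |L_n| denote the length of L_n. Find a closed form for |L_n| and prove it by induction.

Claim: |L_n| = 5·3^n − 3.

Base case: |L_0| = 2, and 5·3^0 − 3 = 2.
Assume |L_k| = 5·3^k − 3.
Then |L_{k+1}| = 3|L_k| + 6 = 3(5·3^k − 3) + 6 = 5·3^{k+1} − 9 + 6 = 5·3^{k+1} − 3.
This completes the inductive step, so |L_n| = 5·3^n − 3 for all n ≥ 0.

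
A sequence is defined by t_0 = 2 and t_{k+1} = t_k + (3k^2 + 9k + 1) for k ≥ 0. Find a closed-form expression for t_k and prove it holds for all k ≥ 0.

Claim: t_k = k^3 + 3k^2 − 3k + 2.

Base case: t_0 = 2, and 0^3 + 3·0^2 − 3·0 + 2 = 2.
Assume t_j = j^3 + 3j^2 − 3j + 2.
Then t_{j+1} = t_j + (3j^2 + 9j + 1) = (j^3 + 3j^2 − 3j + 2) + (3j^2 + 9j + 1) = j^3 + 6j^2 + 6j + 3,
and (j+1)^3 + 3·(j+1)^2 − 3·(j+1) + 2 = j^3 + 6j^2 + 6j + 3.
This completes the inductive step, so t_k = k^3 + 3k^2 − 3k + 2 for all k ≥ 0.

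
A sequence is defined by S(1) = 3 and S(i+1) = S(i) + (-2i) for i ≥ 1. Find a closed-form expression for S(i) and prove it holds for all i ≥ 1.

Claim: S(i) = -i^2 + i + 3.

Base case: S(1) = 3, and -1^2 + 1 + 3 = 3.
Assume S(k) = -k^2 + k + 3.
Then S(k+1) = S(k) + (-2k) = (-k^2 + k + 3) + (-2k) = -k^2 − k + 3,
and -(k+1)^2 + (k+1) + 3 = -k^2 − k + 3.
By induction, S(i) = -i^2 + i + 3 for all i ≥ 1.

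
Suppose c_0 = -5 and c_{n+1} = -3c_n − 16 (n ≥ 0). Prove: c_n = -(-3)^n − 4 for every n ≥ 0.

Base case: c_0 = -5, and -(-3)^0 − 4 = -1 − 4 = -5.
Assume c_j = -(-3)^j − 4 for some j ≥ 0.
Then c_{j+1} = -3c_j − 16 = -3·(-(-3)^j − 4) − 16 = 3·(-3)^j + 12 − 16 = -(-3)^{j+1} − 4.
This completes the inductive step, so c_n = -(-3)^n − 4 for all n ≥ 0.

c_n = -(-3)^n − 4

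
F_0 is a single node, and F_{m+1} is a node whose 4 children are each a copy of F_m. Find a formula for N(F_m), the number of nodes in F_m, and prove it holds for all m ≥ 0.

Claim: N(F_m) = (4^{m+1} − 1)/3.

Base case: N(F_0) = 1, and (4^{0+1} − 1)/3 = 1.
Assume N(F_j) = (4^{j+1} − 1)/3.
Then N(F_{j+1}) = 1 + 4N(F_j) = 1 + 4·(4^{j+1} − 1)/3 = 1 + (4^{j+2} − 4)/3 = (3 + 4^{j+2} − 4)/3 = (4^{j+2} − 1)/3.
By induction, N(F_m) = (4^{m+1} − 1)/3 for all m ≥ 0.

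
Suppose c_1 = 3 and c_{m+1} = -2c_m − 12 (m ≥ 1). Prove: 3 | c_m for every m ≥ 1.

Base case: c_1 = 3 = 3·1, so 3 | c_1.
Assume 3 | c_r, so c_r = 3t for some integer t.
Then c_{r+1} = -2c_r − 12 = -2·(3t) − 12 = 3(-2t − 4), so 3 | c_{r+1}.
So the property holds for r+1, and by induction 3 | c_m for all m ≥ 1.

3 | c_m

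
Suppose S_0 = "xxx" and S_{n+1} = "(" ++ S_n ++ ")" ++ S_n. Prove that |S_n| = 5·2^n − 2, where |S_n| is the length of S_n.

Base case: |S_0| = 3, and 5·2^0 − 2 = 3.
Assume |S_m| = 5·2^m − 2.
Then |S_{m+1}| = 1 + |S_m| + 1 + |S_m| = 2|S_m| + 2 = 2(5·2^m − 2) + 2 = 5·2^{m+1} − 4 + 2 = 5·2^{m+1} − 2.
This completes the inductive step, so |S_n| = 5·2^n − 2 for all n ≥ 0.

|S_n| = 5·2^n − 2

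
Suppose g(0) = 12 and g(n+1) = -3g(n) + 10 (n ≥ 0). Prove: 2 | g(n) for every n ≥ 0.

Base case: g(0) = 12 = 2·6, so 2 | g(0).
Assume 2 | g(r), so g(r) = 2t for some integer t.
Then g(r+1) = -3g(r) + 10 = -3·(2t) + 10 = 2(-3t + 5), so 2 | g(r+1).
This completes the inductive step, so 2 | g(n) for all n ≥ 0.

2 | g(n)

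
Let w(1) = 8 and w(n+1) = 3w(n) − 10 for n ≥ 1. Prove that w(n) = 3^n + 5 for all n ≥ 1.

Base case: w(1) = 8, and 3^1 + 5 = 3 + 5 = 8.
Assume w(m) = 3^m + 5 for some m ≥ 1.
Then w(m+1) = 3w(m) − 10 = 3·(3^m + 5) − 10 = 3^{m+1} + 15 − 10 = 3^{m+1} + 5.
So the formula holds for m+1, and by induction w(n) = 3^n + 5 for all n ≥ 1.

w(n) = 3^n + 5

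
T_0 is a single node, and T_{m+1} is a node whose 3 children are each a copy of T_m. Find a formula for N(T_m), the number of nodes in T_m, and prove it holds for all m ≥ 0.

Claim: N(T_m) = (3^{m+1} − 1)/2.

Base case: N(T_0) = 1, and (3^{0+1} − 1)/2 = 1.
Assume N(T_j) = (3^{j+1} − 1)/2.
Then N(T_{j+1}) = 1 + 3N(T_j) = 1 + 3·(3^{j+1} − 1)/2 = 1 + (3^{j+2} − 3)/2 = (2 + 3^{j+2} − 3)/2 = (3^{j+2} − 1)/2.
Hence N(T_m) = (3^{m+1} − 1)/2 for every m ≥ 0, by induction.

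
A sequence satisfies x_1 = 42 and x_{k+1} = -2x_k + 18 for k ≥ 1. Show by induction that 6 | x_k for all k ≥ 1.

Base case: x_1 = 42 = 6·7, so 6 | x_1.
Assume 6 | x_m, so x_m = 6t for some integer t.
Then x_{m+1} = -2x_m + 18 = -2·(6t) + 18 = 6(-2t + 3), so 6 | x_{m+1}.
This completes the inductive step, so 6 | x_k for all k ≥ 1.

6 | x_k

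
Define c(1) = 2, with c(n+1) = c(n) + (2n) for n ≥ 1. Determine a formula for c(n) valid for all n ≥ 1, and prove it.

Claim: c(n) = n^2 − n + 2.

Base case: c(1) = 2, and 1^2 − 1 + 2 = 2.
Assume c(r) = r^2 − r + 2.
Then c(r+1) = c(r) + (2r) = (r^2 − r + 2) + (2r) = r^2 + r + 2,
and (r+1)^2 − (r+1) + 2 = r^2 + r + 2.
By induction, c(n) = n^2 − n + 2 for all n ≥ 1.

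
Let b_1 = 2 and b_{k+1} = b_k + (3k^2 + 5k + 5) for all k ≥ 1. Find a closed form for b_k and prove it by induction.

Claim: b_k = k^3 + k^2 + 3k − 3.

Base case: b_1 = 2, and 1^3 + 1^2 + 3·1 − 3 = 2.
Assume b_m = m^3 + m^2 + 3m − 3.
Then b_{m+1} = b_m + (3m^2 + 5m + 5) = (m^3 + m^2 + 3m − 3) + (3m^2 + 5m + 5) = m^3 + 4m^2 + 8m + 2,
and (m+1)^3 + (m+1)^2 + 3·(m+1) − 3 = m^3 + 4m^2 + 8m + 2.
This completes the inductive step, so b_k = k^3 + k^2 + 3k − 3 for all k ≥ 1.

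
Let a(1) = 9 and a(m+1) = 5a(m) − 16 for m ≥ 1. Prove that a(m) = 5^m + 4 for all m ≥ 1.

Base case: a(1) = 9, and 5^1 + 4 = 5 + 4 = 9.
Assume a(j) = 5^j + 4 for some j ≥ 1.
Then a(j+1) = 5a(j) − 16 = 5·(5^j + 4) − 16 = 5^{j+1} + 20 − 16 = 5^{j+1} + 4.
This completes the inductive step, so a(m) = 5^m + 4 for all m ≥ 1.

a(m) = 5^m + 4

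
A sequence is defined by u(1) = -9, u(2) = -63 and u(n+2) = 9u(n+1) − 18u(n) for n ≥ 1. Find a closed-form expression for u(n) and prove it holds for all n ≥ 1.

Claim: u(n) = 3^n − 2·6^n.

Base cases: u(1) = -9 and 3^1 − 2·6^1 = -9; u(2) = -63 and 3^2 − 2·6^2 = -63.
Assume u(j) = 3^j − 2·6^j for all 1 ≤ j ≤ m, where m ≥ 2.
Then u(m+1) = 9u(m) − 18u(m−1) = 9·(3^m − 2·6^m) − 18·(3^{m−1} − 2·6^{m−1}) = (9·3 − 18)3^{m−1} − 2·(9·6 − 18)6^{m−1} = 9·3^{m−1} − 72·6^{m−1} = 3^{m+1} − 2·6^{m+1}.
So the formula holds for m+1, and by strong induction u(n) = 3^n − 2·6^n for all n ≥ 1.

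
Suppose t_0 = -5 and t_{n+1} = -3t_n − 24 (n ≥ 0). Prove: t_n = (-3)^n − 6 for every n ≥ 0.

Base case: t_0 = -5, and (-3)^0 − 6 = 1 − 6 = -5.
Assume t_j = (-3)^j − 6 for some j ≥ 0.
Then t_{j+1} = -3t_j − 24 = -3·((-3)^j − 6) − 24 = -3·(-3)^j + 18 − 24 = (-3)^{j+1} − 6.
This completes the inductive step, so t_n = (-3)^n − 6 for all n ≥ 0.

t_n = (-3)^n − 6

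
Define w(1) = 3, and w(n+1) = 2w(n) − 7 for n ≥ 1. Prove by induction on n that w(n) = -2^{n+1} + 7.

Base case: w(1) = 3, and -2^{1+1} + 7 = -4 + 7 = 3.
Assume w(k) = -2^{k+1} + 7 for some k ≥ 1.
Then w(k+1) = 2w(k) − 7 = 2·(-2^{k+1} + 7) − 7 = -2^{k+2} + 14 − 7 = -2^{k+2} + 7.
Hence w(n) = -2^{n+1} + 7 for every n ≥ 1, by induction.

w(n) = -2^{n+1} + 7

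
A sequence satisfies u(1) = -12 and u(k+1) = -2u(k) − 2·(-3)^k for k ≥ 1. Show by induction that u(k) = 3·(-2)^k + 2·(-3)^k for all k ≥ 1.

Base case: u(1) = -12, and 3·(-2)^1 + 2·(-3)^1 = -6 − 6 = -12.
Assume u(m) = 3·(-2)^m + 2·(-3)^m for some m ≥ 1.
Then u(m+1) = -2u(m) − 2·(-3)^m = -2·(3·(-2)^m + 2·(-3)^m) − 2·(-3)^m = 3·(-2)^{m+1} − 4·(-3)^m − 2·(-3)^m = 3·(-2)^{m+1} − 6·(-3)^m = 3·(-2)^{m+1} + 2·(-3)^{m+1}.
So the formula holds for m+1, and by induction u(k) = 3·(-2)^k + 2·(-3)^k for all k ≥ 1.

u(k) = 3·(-2)^k + 2·(-3)^k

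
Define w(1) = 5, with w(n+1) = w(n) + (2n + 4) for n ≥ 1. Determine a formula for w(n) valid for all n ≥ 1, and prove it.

Claim: w(n) = n^2 + 3n + 1.

Base case: w(1) = 5, and 1^2 + 3·1 + 1 = 5.
Assume w(k) = k^2 + 3k + 1.
Then w(k+1) = w(k) + (2k + 4) = (k^2 + 3k + 1) + (2k + 4) = k^2 + 5k + 5,
and (k+1)^2 + 3·(k+1) + 1 = k^2 + 5k + 5.
Hence w(n) = n^2 + 3n + 1 for every n ≥ 1, by induction.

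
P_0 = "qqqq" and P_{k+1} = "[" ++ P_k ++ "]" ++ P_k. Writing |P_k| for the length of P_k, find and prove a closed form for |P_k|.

Claim: |P_k| = 6·2^k − 2.

Base case: |P_0| = 4, and 6·2^0 − 2 = 4.
Assume |P_m| = 6·2^m − 2.
Then |P_{m+1}| = 1 + |P_m| + 1 + |P_m| = 2|P_m| + 2 = 2(6·2^m − 2) + 2 = 6·2^{m+1} − 4 + 2 = 6·2^{m+1} − 2.
So the formula holds for m+1, and by induction |P_k| = 6·2^k − 2 for all k ≥ 0.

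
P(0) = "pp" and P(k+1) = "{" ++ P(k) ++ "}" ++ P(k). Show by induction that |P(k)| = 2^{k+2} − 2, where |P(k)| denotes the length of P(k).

Base case: |P(0)| = 2, and 2^{0+2} − 2 = 2.
Assume |P(r)| = 2^{r+2} − 2.
Then |P(r+1)| = 1 + |P(r)| + 1 + |P(r)| = 2|P(r)| + 2 = 2(2^{r+2} − 2) + 2 = 2^{r+3} − 4 + 2 = 2^{r+3} − 2.
This completes the inductive step, so |P(k)| = 2^{k+2} − 2 for all k ≥ 0.

|P(k)| = 2^{k+2} − 2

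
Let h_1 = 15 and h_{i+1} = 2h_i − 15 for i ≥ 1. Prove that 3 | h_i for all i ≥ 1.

Base case: h_1 = 15 = 3·5, so 3 | h_1.
Assume 3 | h_r, so h_r = 3t for some integer t.
Then h_{r+1} = 2h_r − 15 = 2·(3t) − 15 = 3(2t − 5), so 3 | h_{r+1}.
Hence 3 | h_i for every i ≥ 1, by induction.

3 | h_i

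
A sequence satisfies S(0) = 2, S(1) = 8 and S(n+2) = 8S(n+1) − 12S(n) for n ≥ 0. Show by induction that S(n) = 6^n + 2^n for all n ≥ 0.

Base cases: S(0) = 2 and 6^0 + 2^0 = 2; S(1) = 8 and 6^1 + 2^1 = 8.
Assume S(i) = 6^i + 2^i for all 0 ≤ i ≤ j, where j ≥ 1.
Then S(j+1) = 8S(j) − 12S(j−1) = 8·(6^j + 2^j) − 12·(6^{j−1} + 2^{j−1}) = (8·6 − 12)6^{j−1} + (8·2 − 12)2^{j−1} = 36·6^{j−1} + 4·2^{j−1} = 6^{j+1} + 2^{j+1}.
This completes the inductive step, so S(n) = 6^n + 2^n for all n ≥ 0.

S(n) = 6^n + 2^n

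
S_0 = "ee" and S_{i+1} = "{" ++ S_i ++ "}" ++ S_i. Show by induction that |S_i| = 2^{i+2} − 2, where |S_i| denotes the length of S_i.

Base case: |S_0| = 2, and 2^{0+2} − 2 = 2.
Assume |S_r| = 2^{r+2} − 2.
Then |S_{r+1}| = 1 + |S_r| + 1 + |S_r| = 2|S_r| + 2 = 2(2^{r+2} − 2) + 2 = 2^{r+3} − 4 + 2 = 2^{r+3} − 2.
So the formula holds for r+1, and by induction |S_i| = 2^{i+2} − 2 for all i ≥ 0.

|S_i| = 2^{i+2} − 2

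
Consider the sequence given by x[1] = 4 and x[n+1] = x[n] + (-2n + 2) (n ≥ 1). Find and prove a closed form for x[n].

Claim: x[n] = -n^2 + 3n + 2.

Base case: x[1] = 4, and -1^2 + 3·1 + 2 = 4.
Assume x[r] = -r^2 + 3r + 2.
Then x[r+1] = x[r] + (-2r + 2) = (-r^2 + 3r + 2) + (-2r + 2) = -r^2 + r + 4,
and -(r+1)^2 + 3·(r+1) + 2 = -r^2 + r + 4.
By induction, x[n] = -n^2 + 3n + 2 for all n ≥ 1.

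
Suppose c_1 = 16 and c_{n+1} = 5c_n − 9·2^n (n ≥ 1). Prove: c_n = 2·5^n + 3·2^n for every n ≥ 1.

Base case: c_1 = 16, and 2·5^1 + 3·2^1 = 10 + 6 = 16.
Assume c_r = 2·5^r + 3·2^r for some r ≥ 1.
Then c_{r+1} = 5c_r − 9·2^r = 5·(2·5^r + 3·2^r) − 9·2^r = 2·5^{r+1} + 15·2^r − 9·2^r = 2·5^{r+1} + 6·2^r = 2·5^{r+1} + 3·2^{r+1}.
Hence c_n = 2·5^n + 3·2^n for every n ≥ 1, by induction.

c_n = 2·5^n + 3·2^n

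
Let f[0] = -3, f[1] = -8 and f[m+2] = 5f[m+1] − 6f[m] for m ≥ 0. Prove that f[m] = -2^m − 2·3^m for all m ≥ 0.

Base cases: f[0] = -3 and -2^0 − 2·3^0 = -3; f[1] = -8 and -2^1 − 2·3^1 = -8.
Assume f[i] = -2^i − 2·3^i for all 0 ≤ i ≤ j, where j ≥ 1.
Then f[j+1] = 5f[j] − 6f[j−1] = 5·(-2^j − 2·3^j) − 6·(-2^{j−1} − 2·3^{j−1}) = -(5·2 − 6)2^{j−1} − 2·(5·3 − 6)3^{j−1} = -4·2^{j−1} − 18·3^{j−1} = -2^{j+1} − 2·3^{j+1}.
By strong induction, f[m] = -2^m − 2·3^m for all m ≥ 0.

f[m] = -2^m − 2·3^m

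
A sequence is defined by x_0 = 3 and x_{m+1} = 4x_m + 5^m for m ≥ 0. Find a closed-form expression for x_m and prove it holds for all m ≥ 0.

Claim: x_m = 2·4^m + 5^m.

Base case: x_0 = 3, and 2·4^0 + 5^0 = 2 + 1 = 3.
Assume x_k = 2·4^k + 5^k for some k ≥ 0.
Then x_{k+1} = 4x_k + 5^k = 4·(2·4^k + 5^k) + 5^k = 2·4^{k+1} + 4·5^k + 5^k = 2·4^{k+1} + 5·5^k = 2·4^{k+1} + 5^{k+1}.
So the formula holds for k+1, and by induction x_m = 2·4^m + 5^m for all m ≥ 0.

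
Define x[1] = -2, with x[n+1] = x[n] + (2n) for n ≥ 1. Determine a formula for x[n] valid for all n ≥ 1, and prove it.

Claim: x[n] = n^2 − n − 2.

Base case: x[1] = -2, and 1^2 − 1 − 2 = -2.
Assume x[r] = r^2 − r − 2.
Then x[r+1] = x[r] + (2r) = (r^2 − r − 2) + (2r) = r^2 + r − 2,
and (r+1)^2 − (r+1) − 2 = r^2 + r − 2.
This completes the inductive step, so x[n] = n^2 − n − 2 for all n ≥ 1.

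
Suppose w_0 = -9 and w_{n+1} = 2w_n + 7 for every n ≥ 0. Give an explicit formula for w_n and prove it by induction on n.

Claim: w_n = -2^{n+1} − 7.

Base case: w_0 = -9, and -2^{0+1} − 7 = -2 − 7 = -9.
Assume w_j = -2^{j+1} − 7 for some j ≥ 0.
Then w_{j+1} = 2w_j + 7 = 2·(-2^{j+1} − 7) + 7 = -2^{j+2} − 14 + 7 = -2^{j+2} − 7.
Hence w_n = -2^{n+1} − 7 for every n ≥ 0, by induction.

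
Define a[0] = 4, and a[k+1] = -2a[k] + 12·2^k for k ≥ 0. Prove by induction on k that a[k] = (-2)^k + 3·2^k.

Base case: a[0] = 4, and (-2)^0 + 3·2^0 = 1 + 3 = 4.
Assume a[m] = (-2)^m + 3·2^m for some m ≥ 0.
Then a[m+1] = -2a[m] + 12·2^m = -2·((-2)^m + 3·2^m) + 12·2^m = (-2)^{m+1} − 6·2^m + 12·2^m = (-2)^{m+1} + 6·2^m = (-2)^{m+1} + 3·2^{m+1}.
This completes the inductive step, so a[k] = (-2)^k + 3·2^k for all k ≥ 0.

a[k] = (-2)^k + 3·2^k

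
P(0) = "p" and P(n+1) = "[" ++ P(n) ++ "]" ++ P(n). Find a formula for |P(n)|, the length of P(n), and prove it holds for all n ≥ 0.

Claim: |P(n)| = 3·2^n − 2.

Base case: |P(0)| = 1, and 3·2^0 − 2 = 1.
Assume |P(k)| = 3·2^k − 2.
Then |P(k+1)| = 1 + |P(k)| + 1 + |P(k)| = 2|P(k)| + 2 = 2(3·2^k − 2) + 2 = 3·2^{k+1} − 4 + 2 = 3·2^{k+1} − 2.
So the formula holds for k+1, and by induction |P(n)| = 3·2^n − 2 for all n ≥ 0.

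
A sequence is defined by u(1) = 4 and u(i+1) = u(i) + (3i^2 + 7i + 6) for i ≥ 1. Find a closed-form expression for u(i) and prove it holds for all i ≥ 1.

Claim: u(i) = i^3 + 2i^2 + 3i − 2.

Base case: u(1) = 4, and 1^3 + 2·1^2 + 3·1 − 2 = 4.
Assume u(k) = k^3 + 2k^2 + 3k − 2.
Then u(k+1) = u(k) + (3k^2 + 7k + 6) = (k^3 + 2k^2 + 3k − 2) + (3k^2 + 7k + 6) = k^3 + 5k^2 + 10k + 4,
and (k+1)^3 + 2·(k+1)^2 + 3·(k+1) − 2 = k^3 + 5k^2 + 10k + 4.
This completes the inductive step, so u(i) = i^3 + 2i^2 + 3i − 2 for all i ≥ 1.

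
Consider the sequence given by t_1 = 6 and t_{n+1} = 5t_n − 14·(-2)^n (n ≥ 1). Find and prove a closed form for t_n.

Claim: t_n = 2·5^n + 2·(-2)^n.

Base case: t_1 = 6, and 2·5^1 + 2·(-2)^1 = 10 − 4 = 6.
Assume t_k = 2·5^k + 2·(-2)^k for some k ≥ 1.
Then t_{k+1} = 5t_k − 14·(-2)^k = 5·(2·5^k + 2·(-2)^k) − 14·(-2)^k = 2·5^{k+1} + 10·(-2)^k − 14·(-2)^k = 2·5^{k+1} − 4·(-2)^k = 2·5^{k+1} + 2·(-2)^{k+1}.
This completes the inductive step, so t_n = 2·5^n + 2·(-2)^n for all n ≥ 1.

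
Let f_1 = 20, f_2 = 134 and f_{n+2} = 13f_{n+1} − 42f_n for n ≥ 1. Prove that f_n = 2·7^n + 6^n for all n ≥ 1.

Base cases: f_1 = 20 and 2·7^1 + 6^1 = 20; f_2 = 134 and 2·7^2 + 6^2 = 134.
Assume f_j = 2·7^j + 6^j for all 1 ≤ j ≤ k, where k ≥ 2.
Then f_{k+1} = 13f_k − 42f_{k−1} = 13·(2·7^k + 6^k) − 42·(2·7^{k−1} + 6^{k−1}) = 2·(13·7 − 42)7^{k−1} + (13·6 − 42)6^{k−1} = 98·7^{k−1} + 36·6^{k−1} = 2·7^{k+1} + 6^{k+1}.
By strong induction, f_n = 2·7^n + 6^n for all n ≥ 1.

f_n = 2·7^n + 6^n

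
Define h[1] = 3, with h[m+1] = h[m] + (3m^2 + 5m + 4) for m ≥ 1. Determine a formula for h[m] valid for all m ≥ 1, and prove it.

Claim: h[m] = m^3 + m^2 + 2m − 1.

Base case: h[1] = 3, and 1^3 + 1^2 + 2·1 − 1 = 3.
Assume h[k] = k^3 + k^2 + 2k − 1.
Then h[k+1] = h[k] + (3k^2 + 5k + 4) = (k^3 + k^2 + 2k − 1) + (3k^2 + 5k + 4) = k^3 + 4k^2 + 7k + 3,
and (k+1)^3 + (k+1)^2 + 2·(k+1) − 1 = k^3 + 4k^2 + 7k + 3.
Hence h[m] = m^3 + m^2 + 2m − 1 for every m ≥ 1, by induction.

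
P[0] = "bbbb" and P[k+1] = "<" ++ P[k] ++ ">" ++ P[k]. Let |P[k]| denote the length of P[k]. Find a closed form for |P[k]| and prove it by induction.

Claim: |P[k]| = 6·2^k − 2.

Base case: |P[0]| = 4, and 6·2^0 − 2 = 4.
Assume |P[r]| = 6·2^r − 2.
Then |P[r+1]| = 1 + |P[r]| + 1 + |P[r]| = 2|P[r]| + 2 = 2(6·2^r − 2) + 2 = 6·2^{r+1} − 4 + 2 = 6·2^{r+1} − 2.
So the formula holds for r+1, and by induction |P[k]| = 6·2^k − 2 for all k ≥ 0.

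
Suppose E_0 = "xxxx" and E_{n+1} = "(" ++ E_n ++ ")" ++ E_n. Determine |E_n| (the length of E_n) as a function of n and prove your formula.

Claim: |E_n| = 6·2^n − 2.

Base case: |E_0| = 4, and 6·2^0 − 2 = 4.
Assume |E_r| = 6·2^r − 2.
Then |E_{r+1}| = 1 + |E_r| + 1 + |E_r| = 2|E_r| + 2 = 2(6·2^r − 2) + 2 = 6·2^{r+1} − 4 + 2 = 6·2^{r+1} − 2.
So the formula holds for r+1, and by induction |E_n| = 6·2^n − 2 for all n ≥ 0.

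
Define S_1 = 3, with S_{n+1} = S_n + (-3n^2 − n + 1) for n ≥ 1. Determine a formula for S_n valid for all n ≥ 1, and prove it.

Claim: S_n = -n^3 + n^2 + n + 2.

Base case: S_1 = 3, and -1^3 + 1^2 + 1 + 2 = 3.
Assume S_m = -m^3 + m^2 + m + 2.
Then S_{m+1} = S_m + (-3m^2 − m + 1) = (-m^3 + m^2 + m + 2) + (-3m^2 − m + 1) = -m^3 − 2m^2 + 3,
and -(m+1)^3 + (m+1)^2 + (m+1) + 2 = -m^3 − 2m^2 + 3.
By induction, S_n = -n^3 + n^2 + n + 2 for all n ≥ 1.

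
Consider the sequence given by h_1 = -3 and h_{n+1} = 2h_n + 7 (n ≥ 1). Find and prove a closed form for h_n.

Claim: h_n = 2^{n+1} − 7.

Base case: h_1 = -3, and 2^{1+1} − 7 = 4 − 7 = -3.
Assume h_j = 2^{j+1} − 7 for some j ≥ 1.
Then h_{j+1} = 2h_j + 7 = 2·(2^{j+1} − 7) + 7 = 2^{j+2} − 14 + 7 = 2^{j+2} − 7.
This completes the inductive step, so h_n = 2^{n+1} − 7 for all n ≥ 1.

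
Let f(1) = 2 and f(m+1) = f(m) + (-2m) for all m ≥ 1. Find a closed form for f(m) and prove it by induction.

Claim: f(m) = -m^2 + m + 2.

Base case: f(1) = 2, and -1^2 + 1 + 2 = 2.
Assume f(k) = -k^2 + k + 2.
Then f(k+1) = f(k) + (-2k) = (-k^2 + k + 2) + (-2k) = -k^2 − k + 2,
and -(k+1)^2 + (k+1) + 2 = -k^2 − k + 2.
This completes the inductive step, so f(m) = -m^2 + m + 2 for all m ≥ 1.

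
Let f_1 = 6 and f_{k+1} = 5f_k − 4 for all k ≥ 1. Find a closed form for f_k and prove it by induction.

Claim: f_k = 5^k + 1.

Base case: f_1 = 6, and 5^1 + 1 = 5 + 1 = 6.
Assume f_j = 5^j + 1 for some j ≥ 1.
Then f_{j+1} = 5f_j − 4 = 5·(5^j + 1) − 4 = 5^{j+1} + 5 − 4 = 5^{j+1} + 1.
Hence f_k = 5^k + 1 for every k ≥ 1, by induction.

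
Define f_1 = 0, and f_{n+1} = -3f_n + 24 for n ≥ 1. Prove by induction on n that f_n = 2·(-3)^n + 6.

Base case: f_1 = 0, and 2·(-3)^1 + 6 = -6 + 6 = 0.
Assume f_r = 2·(-3)^r + 6 for some r ≥ 1.
Then f_{r+1} = -3f_r + 24 = -3·(2·(-3)^r + 6) + 24 = -6·(-3)^r − 18 + 24 = 2·(-3)^{r+1} + 6.
By induction, f_n = 2·(-3)^n + 6 for all n ≥ 1.

f_n = 2·(-3)^n + 6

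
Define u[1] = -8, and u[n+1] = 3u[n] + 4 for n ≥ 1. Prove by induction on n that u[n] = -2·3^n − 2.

Base case: u[1] = -8, and -2·3^1 − 2 = -6 − 2 = -8.
Assume u[r] = -2·3^r − 2 for some r ≥ 1.
Then u[r+1] = 3u[r] + 4 = 3·(-2·3^r − 2) + 4 = -6·3^r − 6 + 4 = -2·3^{r+1} − 2.
This completes the inductive step, so u[n] = -2·3^n − 2 for all n ≥ 1.

u[n] = -2·3^n − 2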